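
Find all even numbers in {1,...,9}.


Checking each candidate:
Condition: even numbers in {1,...,9}
Result = {2, 4, 6, 8}

{2, 4, 6, 8}


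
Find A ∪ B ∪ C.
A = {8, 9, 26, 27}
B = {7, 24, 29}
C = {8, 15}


A ∪ B = {7, 8, 9, 24, 26, 27, 29}
(A ∪ B) ∪ C = {7, 8, 9, 15, 24, 26, 27, 29}

A ∪ B ∪ C = {7, 8, 9, 15, 24, 26, 27, 29}


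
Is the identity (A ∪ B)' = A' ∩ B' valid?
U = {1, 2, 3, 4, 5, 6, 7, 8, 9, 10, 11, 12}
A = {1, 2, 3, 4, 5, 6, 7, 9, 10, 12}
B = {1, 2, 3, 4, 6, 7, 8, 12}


LHS: A ∪ B = {1, 2, 3, 4, 5, 6, 7, 8, 9, 10, 12}
(A ∪ B)' = U \ (A ∪ B) = {11}
A' = {8, 11}, B' = {5, 9, 10, 11}
Claimed RHS: A' ∩ B' = {11}
Identity is VALID: LHS = RHS = {11} ✓

Identity is valid. (A ∪ B)' = A' ∩ B' = {11}


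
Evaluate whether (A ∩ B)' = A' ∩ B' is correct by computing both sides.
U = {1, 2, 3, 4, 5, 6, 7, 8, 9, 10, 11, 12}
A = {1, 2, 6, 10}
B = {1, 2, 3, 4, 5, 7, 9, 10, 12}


LHS: A ∩ B = {1, 2, 10}
(A ∩ B)' = U \ (A ∩ B) = {3, 4, 5, 6, 7, 8, 9, 11, 12}
A' = {3, 4, 5, 7, 8, 9, 11, 12}, B' = {6, 8, 11}
Claimed RHS: A' ∩ B' = {8, 11}
Identity is INVALID: LHS = {3, 4, 5, 6, 7, 8, 9, 11, 12} but the RHS claimed here equals {8, 11}. The correct form is (A ∩ B)' = A' ∪ B'.

Identity is invalid: (A ∩ B)' = {3, 4, 5, 6, 7, 8, 9, 11, 12} but A' ∩ B' = {8, 11}. The correct De Morgan law is (A ∩ B)' = A' ∪ B'.


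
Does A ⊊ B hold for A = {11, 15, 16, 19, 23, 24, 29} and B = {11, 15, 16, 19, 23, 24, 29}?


A ⊂ B requires: A ⊆ B AND A ≠ B.
A ⊆ B? Yes
A = B? Yes
A = B, so A is not a PROPER subset.

No, A is not a proper subset of B


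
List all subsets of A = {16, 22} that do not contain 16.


A subset of A that omits 16 is a subset of A \ {16}, so there are 2^(n-1) = 2^1 = 2 of them.
Subsets excluding 16: ∅, {22}

Subsets excluding 16 (2 total): ∅, {22}


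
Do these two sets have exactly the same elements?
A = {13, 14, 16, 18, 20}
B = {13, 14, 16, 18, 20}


Two sets are equal iff they have exactly the same elements.
A = {13, 14, 16, 18, 20}
B = {13, 14, 16, 18, 20}
Same elements → A = B

Yes, A = B


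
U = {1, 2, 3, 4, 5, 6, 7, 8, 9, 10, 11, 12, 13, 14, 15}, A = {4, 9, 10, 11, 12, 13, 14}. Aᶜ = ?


Aᶜ = U \ A = elements in U but not in A
U = {1, 2, 3, 4, 5, 6, 7, 8, 9, 10, 11, 12, 13, 14, 15}
A = {4, 9, 10, 11, 12, 13, 14}
Aᶜ = {1, 2, 3, 5, 6, 7, 8, 15}

Aᶜ = {1, 2, 3, 5, 6, 7, 8, 15}


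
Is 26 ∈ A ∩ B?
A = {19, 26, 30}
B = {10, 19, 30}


A = {19, 26, 30}, B = {10, 19, 30}
A ∩ B = elements in both A and B
A ∩ B = {19, 30}
Checking if 26 ∈ A ∩ B
26 is not in A ∩ B → False

26 ∉ A ∩ B


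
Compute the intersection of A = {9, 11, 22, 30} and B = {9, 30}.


A ∩ B = elements in both A and B
A = {9, 11, 22, 30}
B = {9, 30}
A ∩ B = {9, 30}

A ∩ B = {9, 30}


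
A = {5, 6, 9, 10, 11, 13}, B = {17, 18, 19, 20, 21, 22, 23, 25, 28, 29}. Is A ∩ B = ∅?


Disjoint means A ∩ B = ∅.
A ∩ B = ∅
A ∩ B = ∅, so A and B are disjoint.

Yes, A and B are disjoint


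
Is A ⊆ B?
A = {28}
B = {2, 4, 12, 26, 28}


A ⊆ B means every element of A is in B.
All elements of A are in B.
So A ⊆ B.

Yes, A ⊆ B


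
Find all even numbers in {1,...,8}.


Checking each candidate:
Condition: even numbers in {1,...,8}
Result = {2, 4, 6, 8}

{2, 4, 6, 8}


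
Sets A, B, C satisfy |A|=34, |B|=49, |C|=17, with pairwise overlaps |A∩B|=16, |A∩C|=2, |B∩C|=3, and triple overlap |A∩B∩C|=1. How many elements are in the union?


|A∪B∪C| = |A|+|B|+|C| - |A∩B|-|A∩C|-|B∩C| + |A∩B∩C|
= 34+49+17 - 16-2-3 + 1
= 100 - 21 + 1
= 80

|A ∪ B ∪ C| = 80


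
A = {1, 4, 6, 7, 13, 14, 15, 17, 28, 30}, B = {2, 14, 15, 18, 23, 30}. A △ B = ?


A △ B = (A \ B) ∪ (B \ A) = elements in exactly one of A or B
A \ B = {1, 4, 6, 7, 13, 17, 28}
B \ A = {2, 18, 23}
A △ B = {1, 2, 4, 6, 7, 13, 17, 18, 23, 28}

A △ B = {1, 2, 4, 6, 7, 13, 17, 18, 23, 28}


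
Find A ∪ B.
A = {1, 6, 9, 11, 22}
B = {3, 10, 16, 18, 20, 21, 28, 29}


A ∪ B = all elements in A or B (or both)
A = {1, 6, 9, 11, 22}
B = {3, 10, 16, 18, 20, 21, 28, 29}
A ∪ B = {1, 3, 6, 9, 10, 11, 16, 18, 20, 21, 22, 28, 29}

A ∪ B = {1, 3, 6, 9, 10, 11, 16, 18, 20, 21, 22, 28, 29}


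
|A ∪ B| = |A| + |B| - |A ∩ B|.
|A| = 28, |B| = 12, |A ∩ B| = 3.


|A ∪ B| = |A| + |B| - |A ∩ B|
= 28 + 12 - 3
= 37

|A ∪ B| = 37


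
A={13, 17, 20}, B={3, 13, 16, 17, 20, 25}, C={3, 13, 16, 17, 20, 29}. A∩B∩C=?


A ∩ B = {13, 17, 20}
(A ∩ B) ∩ C = {13, 17, 20}

A ∩ B ∩ C = {13, 17, 20}


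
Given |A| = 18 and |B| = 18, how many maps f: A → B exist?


Each of |A| = 18 inputs maps to any of |B| = 18 outputs.
# functions = |B|^|A| = 18^18
= 39346408075296537575424

Number of functions = 39346408075296537575424


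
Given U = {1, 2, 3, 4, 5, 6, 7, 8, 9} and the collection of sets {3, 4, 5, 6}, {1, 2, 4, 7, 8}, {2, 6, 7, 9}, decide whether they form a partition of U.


A partition requires: (1) non-empty parts, (2) pairwise disjoint, (3) union = U
Parts: {3, 4, 5, 6}, {1, 2, 4, 7, 8}, {2, 6, 7, 9}
Union of parts: {1, 2, 3, 4, 5, 6, 7, 8, 9}
U = {1, 2, 3, 4, 5, 6, 7, 8, 9}
All non-empty? True
Pairwise disjoint? False
Covers U? True

No, not a valid partition


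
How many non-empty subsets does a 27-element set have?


Total subsets = 2^n = 2^27 = 134217728
Non-empty subsets exclude the empty set: 2^n - 1
= 134217728 - 1
= 134217727

Number of non-empty subsets = 134217727


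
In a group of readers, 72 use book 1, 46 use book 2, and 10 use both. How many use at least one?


|A ∪ B| = |A| + |B| - |A ∩ B|
= 72 + 46 - 10
= 108

|A ∪ B| = 108


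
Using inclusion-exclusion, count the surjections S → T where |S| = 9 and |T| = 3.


n = |S| = 9, k = |T| = 3. Surjections via inclusion-exclusion:
S(n,k) = Σ(-1)^i × C(k,i) × (k-i)^n, i=0 to k
i=0: (-1)^0×C(3,0)×3^9 = 19683
i=1: (-1)^1×C(3,1)×2^9 = -1536
i=2: (-1)^2×C(3,2)×1^9 = 3
i=3: (-1)^3×C(3,3)×0^9 = 0
Total = 18150

Number of surjections = 18150


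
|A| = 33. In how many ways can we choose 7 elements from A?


C(n,k) = n! / (k!(n-k)!)
C(33,7) = 33! / (7!26!)
= 4272048

C(33,7) = 4272048


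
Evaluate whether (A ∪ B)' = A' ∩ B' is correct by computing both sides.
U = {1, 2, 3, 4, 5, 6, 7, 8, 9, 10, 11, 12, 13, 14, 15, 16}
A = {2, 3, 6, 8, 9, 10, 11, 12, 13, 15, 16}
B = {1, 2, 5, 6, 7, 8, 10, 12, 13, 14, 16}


LHS: A ∪ B = {1, 2, 3, 5, 6, 7, 8, 9, 10, 11, 12, 13, 14, 15, 16}
(A ∪ B)' = U \ (A ∪ B) = {4}
A' = {1, 4, 5, 7, 14}, B' = {3, 4, 9, 11, 15}
Claimed RHS: A' ∩ B' = {4}
Identity is VALID: LHS = RHS = {4} ✓

Identity is valid. (A ∪ B)' = A' ∩ B' = {4}


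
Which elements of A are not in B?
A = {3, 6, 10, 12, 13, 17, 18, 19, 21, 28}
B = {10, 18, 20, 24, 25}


A \ B = elements in A but not in B
A = {3, 6, 10, 12, 13, 17, 18, 19, 21, 28}
B = {10, 18, 20, 24, 25}
Remove from A any elements in B
A \ B = {3, 6, 12, 13, 17, 19, 21, 28}

A \ B = {3, 6, 12, 13, 17, 19, 21, 28}


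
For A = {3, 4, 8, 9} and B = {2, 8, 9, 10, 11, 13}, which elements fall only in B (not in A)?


A = {3, 4, 8, 9}
B = {2, 8, 9, 10, 11, 13}
Region: only in B (not in A)
Elements: {2, 10, 11, 13}

Elements only in B (not in A): {2, 10, 11, 13}


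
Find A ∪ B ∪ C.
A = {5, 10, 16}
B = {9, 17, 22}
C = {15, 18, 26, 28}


A ∪ B = {5, 9, 10, 16, 17, 22}
(A ∪ B) ∪ C = {5, 9, 10, 15, 16, 17, 18, 22, 26, 28}

A ∪ B ∪ C = {5, 9, 10, 15, 16, 17, 18, 22, 26, 28}


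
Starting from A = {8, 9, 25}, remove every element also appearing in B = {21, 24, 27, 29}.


A \ B = elements in A but not in B
A = {8, 9, 25}
B = {21, 24, 27, 29}
Remove from A any elements in B
A \ B = {8, 9, 25}

A \ B = {8, 9, 25}


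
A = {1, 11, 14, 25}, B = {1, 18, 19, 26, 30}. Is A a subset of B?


A ⊆ B means every element of A is in B.
Elements in A not in B: {11, 14, 25}
So A ⊄ B.

No, A ⊄ B


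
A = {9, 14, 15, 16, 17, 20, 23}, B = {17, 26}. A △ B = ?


A △ B = (A \ B) ∪ (B \ A) = elements in exactly one of A or B
A \ B = {9, 14, 15, 16, 20, 23}
B \ A = {26}
A △ B = {9, 14, 15, 16, 20, 23, 26}

A △ B = {9, 14, 15, 16, 20, 23, 26}


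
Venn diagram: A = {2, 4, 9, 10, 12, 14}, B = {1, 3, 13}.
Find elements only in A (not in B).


A = {2, 4, 9, 10, 12, 14}
B = {1, 3, 13}
Region: only in A (not in B)
Elements: {2, 4, 9, 10, 12, 14}

Elements only in A (not in B): {2, 4, 9, 10, 12, 14}


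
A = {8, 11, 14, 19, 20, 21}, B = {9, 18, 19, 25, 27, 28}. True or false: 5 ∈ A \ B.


A = {8, 11, 14, 19, 20, 21}, B = {9, 18, 19, 25, 27, 28}
A \ B = elements in A but not in B
A \ B = {8, 11, 14, 20, 21}
Checking if 5 ∈ A \ B
5 is not in A \ B → False

5 ∉ A \ B


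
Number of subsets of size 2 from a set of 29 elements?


C(n,k) = n! / (k!(n-k)!)
C(29,2) = 29! / (2!27!)
= 406

C(29,2) = 406


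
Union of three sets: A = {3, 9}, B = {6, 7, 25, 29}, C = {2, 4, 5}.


A ∪ B = {3, 6, 7, 9, 25, 29}
(A ∪ B) ∪ C = {2, 3, 4, 5, 6, 7, 9, 25, 29}

A ∪ B ∪ C = {2, 3, 4, 5, 6, 7, 9, 25, 29}


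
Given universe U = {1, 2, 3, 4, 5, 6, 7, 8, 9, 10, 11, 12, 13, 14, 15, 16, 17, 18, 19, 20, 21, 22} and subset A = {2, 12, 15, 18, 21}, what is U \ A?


Aᶜ = U \ A = elements in U but not in A
U = {1, 2, 3, 4, 5, 6, 7, 8, 9, 10, 11, 12, 13, 14, 15, 16, 17, 18, 19, 20, 21, 22}
A = {2, 12, 15, 18, 21}
Aᶜ = {1, 3, 4, 5, 6, 7, 8, 9, 10, 11, 13, 14, 16, 17, 19, 20, 22}

Aᶜ = {1, 3, 4, 5, 6, 7, 8, 9, 10, 11, 13, 14, 16, 17, 19, 20, 22}


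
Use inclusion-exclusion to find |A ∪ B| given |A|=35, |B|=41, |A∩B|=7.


|A ∪ B| = |A| + |B| - |A ∩ B|
= 35 + 41 - 7
= 69

|A ∪ B| = 69


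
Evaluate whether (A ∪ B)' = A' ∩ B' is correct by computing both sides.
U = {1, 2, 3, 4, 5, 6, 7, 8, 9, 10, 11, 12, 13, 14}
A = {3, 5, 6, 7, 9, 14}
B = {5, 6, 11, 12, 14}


LHS: A ∪ B = {3, 5, 6, 7, 9, 11, 12, 14}
(A ∪ B)' = U \ (A ∪ B) = {1, 2, 4, 8, 10, 13}
A' = {1, 2, 4, 8, 10, 11, 12, 13}, B' = {1, 2, 3, 4, 7, 8, 9, 10, 13}
Claimed RHS: A' ∩ B' = {1, 2, 4, 8, 10, 13}
Identity is VALID: LHS = RHS = {1, 2, 4, 8, 10, 13} ✓

Identity is valid. (A ∪ B)' = A' ∩ B' = {1, 2, 4, 8, 10, 13}


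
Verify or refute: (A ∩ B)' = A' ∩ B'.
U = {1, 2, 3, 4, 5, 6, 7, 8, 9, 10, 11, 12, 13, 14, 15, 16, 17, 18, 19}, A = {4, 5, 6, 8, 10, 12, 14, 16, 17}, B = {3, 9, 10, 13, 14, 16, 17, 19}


LHS: A ∩ B = {10, 14, 16, 17}
(A ∩ B)' = U \ (A ∩ B) = {1, 2, 3, 4, 5, 6, 7, 8, 9, 11, 12, 13, 15, 18, 19}
A' = {1, 2, 3, 7, 9, 11, 13, 15, 18, 19}, B' = {1, 2, 4, 5, 6, 7, 8, 11, 12, 15, 18}
Claimed RHS: A' ∩ B' = {1, 2, 7, 11, 15, 18}
Identity is INVALID: LHS = {1, 2, 3, 4, 5, 6, 7, 8, 9, 11, 12, 13, 15, 18, 19} but the RHS claimed here equals {1, 2, 7, 11, 15, 18}. The correct form is (A ∩ B)' = A' ∪ B'.

Identity is invalid: (A ∩ B)' = {1, 2, 3, 4, 5, 6, 7, 8, 9, 11, 12, 13, 15, 18, 19} but A' ∩ B' = {1, 2, 7, 11, 15, 18}. The correct De Morgan law is (A ∩ B)' = A' ∪ B'.


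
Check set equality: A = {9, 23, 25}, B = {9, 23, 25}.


Two sets are equal iff they have exactly the same elements.
A = {9, 23, 25}
B = {9, 23, 25}
Same elements → A = B

Yes, A = B


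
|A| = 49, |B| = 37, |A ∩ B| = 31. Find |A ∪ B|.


|A ∪ B| = |A| + |B| - |A ∩ B|
= 49 + 37 - 31
= 55

|A ∪ B| = 55


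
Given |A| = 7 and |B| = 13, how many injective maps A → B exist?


An injection sends each of |A| = 7 inputs to a distinct output in B.
# injections = |B|·(|B|-1)·…·(|B|-|A|+1) = 13! / (13 - 7)!
= 13 × 12 × 11 × 10 × 9 × 8 × 7
= 8648640

Number of injections = 8648640


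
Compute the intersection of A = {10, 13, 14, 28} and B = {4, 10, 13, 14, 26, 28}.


A ∩ B = elements in both A and B
A = {10, 13, 14, 28}
B = {4, 10, 13, 14, 26, 28}
A ∩ B = {10, 13, 14, 28}

A ∩ B = {10, 13, 14, 28}


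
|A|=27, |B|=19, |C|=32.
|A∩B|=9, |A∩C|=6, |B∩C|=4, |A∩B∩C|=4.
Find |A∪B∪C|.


|A∪B∪C| = |A|+|B|+|C| - |A∩B|-|A∩C|-|B∩C| + |A∩B∩C|
= 27+19+32 - 9-6-4 + 4
= 78 - 19 + 4
= 63

|A ∪ B ∪ C| = 63


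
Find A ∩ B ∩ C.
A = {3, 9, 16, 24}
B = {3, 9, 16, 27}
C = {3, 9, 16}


A ∩ B = {3, 9, 16}
(A ∩ B) ∩ C = {3, 9, 16}

A ∩ B ∩ C = {3, 9, 16}


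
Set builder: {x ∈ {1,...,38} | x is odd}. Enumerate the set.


Checking each candidate:
Condition: odd numbers in {1,...,38}
Result = {1, 3, 5, 7, 9, 11, 13, 15, 17, 19, 21, 23, 25, 27, 29, 31, 33, 35, 37}

{1, 3, 5, 7, 9, 11, 13, 15, 17, 19, 21, 23, 25, 27, 29, 31, 33, 35, 37}


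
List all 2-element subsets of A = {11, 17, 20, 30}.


|A| = 4, so A has C(4,2) = 6 subsets of size 2.
Enumerate by choosing 2 elements from A at a time:
{11, 17}, {11, 20}, {11, 30}, {17, 20}, {17, 30}, {20, 30}

2-element subsets (6 total): {11, 17}, {11, 20}, {11, 30}, {17, 20}, {17, 30}, {20, 30}


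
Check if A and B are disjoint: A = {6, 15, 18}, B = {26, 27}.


Disjoint means A ∩ B = ∅.
A ∩ B = ∅
A ∩ B = ∅, so A and B are disjoint.

Yes, A and B are disjoint


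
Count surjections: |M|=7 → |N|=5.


n = |M| = 7, k = |N| = 5. Surjections via inclusion-exclusion:
S(n,k) = Σ(-1)^i × C(k,i) × (k-i)^n, i=0 to k
i=0: (-1)^0×C(5,0)×5^7 = 78125
i=1: (-1)^1×C(5,1)×4^7 = -81920
i=2: (-1)^2×C(5,2)×3^7 = 21870
i=3: (-1)^3×C(5,3)×2^7 = -1280
i=4: (-1)^4×C(5,4)×1^7 = 5
i=5: (-1)^5×C(5,5)×0^7 = 0
Total = 16800

Number of surjections = 16800


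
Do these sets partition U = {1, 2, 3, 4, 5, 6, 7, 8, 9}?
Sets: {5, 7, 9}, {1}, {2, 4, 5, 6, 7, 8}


A partition requires: (1) non-empty parts, (2) pairwise disjoint, (3) union = U
Parts: {5, 7, 9}, {1}, {2, 4, 5, 6, 7, 8}
Union of parts: {1, 2, 4, 5, 6, 7, 8, 9}
U = {1, 2, 3, 4, 5, 6, 7, 8, 9}
All non-empty? True
Pairwise disjoint? False
Covers U? False

No, not a valid partition


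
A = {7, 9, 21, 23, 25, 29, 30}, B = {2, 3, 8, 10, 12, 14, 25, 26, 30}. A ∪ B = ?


A ∪ B = all elements in A or B (or both)
A = {7, 9, 21, 23, 25, 29, 30}
B = {2, 3, 8, 10, 12, 14, 25, 26, 30}
A ∪ B = {2, 3, 7, 8, 9, 10, 12, 14, 21, 23, 25, 26, 29, 30}

A ∪ B = {2, 3, 7, 8, 9, 10, 12, 14, 21, 23, 25, 26, 29, 30}


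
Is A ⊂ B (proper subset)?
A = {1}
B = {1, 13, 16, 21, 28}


A ⊂ B requires: A ⊆ B AND A ≠ B.
A ⊆ B? Yes
A = B? No
A ⊂ B: Yes (A is a proper subset of B)

Yes, A ⊂ B


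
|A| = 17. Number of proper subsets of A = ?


Total subsets = 2^n = 2^17 = 131072
Proper subsets exclude the set itself: 2^n - 1
= 131072 - 1
= 131071

Number of proper subsets = 131071


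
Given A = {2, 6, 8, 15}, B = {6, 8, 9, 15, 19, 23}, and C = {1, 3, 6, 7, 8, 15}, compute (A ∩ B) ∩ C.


A ∩ B = {6, 8, 15}
(A ∩ B) ∩ C = {6, 8, 15}

A ∩ B ∩ C = {6, 8, 15}


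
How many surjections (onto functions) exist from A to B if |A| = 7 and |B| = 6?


n = |A| = 7, k = |B| = 6. Surjections via inclusion-exclusion:
S(n,k) = Σ(-1)^i × C(k,i) × (k-i)^n, i=0 to k
i=0: (-1)^0×C(6,0)×6^7 = 279936
i=1: (-1)^1×C(6,1)×5^7 = -468750
i=2: (-1)^2×C(6,2)×4^7 = 245760
i=3: (-1)^3×C(6,3)×3^7 = -43740
i=4: (-1)^4×C(6,4)×2^7 = 1920
i=5: (-1)^5×C(6,5)×1^7 = -6
i=6: (-1)^6×C(6,6)×0^7 = 0
Total = 15120

Number of surjections = 15120


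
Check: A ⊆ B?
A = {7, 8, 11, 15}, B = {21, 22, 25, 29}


A ⊆ B means every element of A is in B.
Elements in A not in B: {7, 8, 11, 15}
So A ⊄ B.

No, A ⊄ B


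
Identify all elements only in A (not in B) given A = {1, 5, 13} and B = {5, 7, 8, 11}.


A = {1, 5, 13}
B = {5, 7, 8, 11}
Region: only in A (not in B)
Elements: {1, 13}

Elements only in A (not in B): {1, 13}


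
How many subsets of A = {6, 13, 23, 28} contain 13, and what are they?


A subset of A contains 13 iff the remaining 3 elements form any subset of A \ {13}.
Count: 2^(n-1) = 2^3 = 8
Subsets containing 13: {13}, {6, 13}, {13, 23}, {13, 28}, {6, 13, 23}, {6, 13, 28}, {13, 23, 28}, {6, 13, 23, 28}

Subsets containing 13 (8 total): {13}, {6, 13}, {13, 23}, {13, 28}, {6, 13, 23}, {6, 13, 28}, {13, 23, 28}, {6, 13, 23, 28}


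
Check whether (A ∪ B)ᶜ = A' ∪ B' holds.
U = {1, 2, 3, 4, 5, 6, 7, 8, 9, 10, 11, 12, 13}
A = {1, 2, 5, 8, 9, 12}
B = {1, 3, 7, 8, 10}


LHS: A ∪ B = {1, 2, 3, 5, 7, 8, 9, 10, 12}
(A ∪ B)' = U \ (A ∪ B) = {4, 6, 11, 13}
A' = {3, 4, 6, 7, 10, 11, 13}, B' = {2, 4, 5, 6, 9, 11, 12, 13}
Claimed RHS: A' ∪ B' = {2, 3, 4, 5, 6, 7, 9, 10, 11, 12, 13}
Identity is INVALID: LHS = {4, 6, 11, 13} but the RHS claimed here equals {2, 3, 4, 5, 6, 7, 9, 10, 11, 12, 13}. The correct form is (A ∪ B)' = A' ∩ B'.

Identity is invalid: (A ∪ B)' = {4, 6, 11, 13} but A' ∪ B' = {2, 3, 4, 5, 6, 7, 9, 10, 11, 12, 13}. The correct De Morgan law is (A ∪ B)' = A' ∩ B'.


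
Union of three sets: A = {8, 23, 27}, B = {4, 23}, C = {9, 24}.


A ∪ B = {4, 8, 23, 27}
(A ∪ B) ∪ C = {4, 8, 9, 23, 24, 27}

A ∪ B ∪ C = {4, 8, 9, 23, 24, 27}


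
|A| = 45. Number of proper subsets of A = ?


Total subsets = 2^n = 2^45 = 35184372088832
Proper subsets exclude the set itself: 2^n - 1
= 35184372088832 - 1
= 35184372088831

Number of proper subsets = 35184372088831


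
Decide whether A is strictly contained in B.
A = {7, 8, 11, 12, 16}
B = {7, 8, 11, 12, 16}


A ⊂ B requires: A ⊆ B AND A ≠ B.
A ⊆ B? Yes
A = B? Yes
A = B, so A is not a PROPER subset.

No, A is not a proper subset of B


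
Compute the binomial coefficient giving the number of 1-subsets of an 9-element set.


C(n,k) = n! / (k!(n-k)!)
C(9,1) = 9! / (1!8!)
= 9

C(9,1) = 9


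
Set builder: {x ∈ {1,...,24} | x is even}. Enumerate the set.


Checking each candidate:
Condition: even numbers in {1,...,24}
Result = {2, 4, 6, 8, 10, 12, 14, 16, 18, 20, 22, 24}

{2, 4, 6, 8, 10, 12, 14, 16, 18, 20, 22, 24}


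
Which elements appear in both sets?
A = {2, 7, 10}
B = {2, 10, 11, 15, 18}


A ∩ B = elements in both A and B
A = {2, 7, 10}
B = {2, 10, 11, 15, 18}
A ∩ B = {2, 10}

A ∩ B = {2, 10}


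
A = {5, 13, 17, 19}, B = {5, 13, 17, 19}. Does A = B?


Two sets are equal iff they have exactly the same elements.
A = {5, 13, 17, 19}
B = {5, 13, 17, 19}
Same elements → A = B

Yes, A = B


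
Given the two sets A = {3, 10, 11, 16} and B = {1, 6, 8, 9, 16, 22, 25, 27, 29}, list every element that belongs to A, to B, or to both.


A ∪ B = all elements in A or B (or both)
A = {3, 10, 11, 16}
B = {1, 6, 8, 9, 16, 22, 25, 27, 29}
A ∪ B = {1, 3, 6, 8, 9, 10, 11, 16, 22, 25, 27, 29}

A ∪ B = {1, 3, 6, 8, 9, 10, 11, 16, 22, 25, 27, 29}


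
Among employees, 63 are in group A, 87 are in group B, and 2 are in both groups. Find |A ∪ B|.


|A ∪ B| = |A| + |B| - |A ∩ B|
= 63 + 87 - 2
= 148

|A ∪ B| = 148


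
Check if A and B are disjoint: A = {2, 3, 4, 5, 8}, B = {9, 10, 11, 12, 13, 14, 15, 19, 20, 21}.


Disjoint means A ∩ B = ∅.
A ∩ B = ∅
A ∩ B = ∅, so A and B are disjoint.

Yes, A and B are disjoint


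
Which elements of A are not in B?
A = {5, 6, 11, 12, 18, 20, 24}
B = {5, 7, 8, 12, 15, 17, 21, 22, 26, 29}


A \ B = elements in A but not in B
A = {5, 6, 11, 12, 18, 20, 24}
B = {5, 7, 8, 12, 15, 17, 21, 22, 26, 29}
Remove from A any elements in B
A \ B = {6, 11, 18, 20, 24}

A \ B = {6, 11, 18, 20, 24}


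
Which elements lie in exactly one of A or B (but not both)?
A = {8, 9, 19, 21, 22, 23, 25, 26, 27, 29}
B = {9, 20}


A △ B = (A \ B) ∪ (B \ A) = elements in exactly one of A or B
A \ B = {8, 19, 21, 22, 23, 25, 26, 27, 29}
B \ A = {20}
A △ B = {8, 19, 20, 21, 22, 23, 25, 26, 27, 29}

A △ B = {8, 19, 20, 21, 22, 23, 25, 26, 27, 29}


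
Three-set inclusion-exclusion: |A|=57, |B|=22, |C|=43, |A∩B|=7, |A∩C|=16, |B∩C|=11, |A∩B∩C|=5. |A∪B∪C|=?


|A∪B∪C| = |A|+|B|+|C| - |A∩B|-|A∩C|-|B∩C| + |A∩B∩C|
= 57+22+43 - 7-16-11 + 5
= 122 - 34 + 5
= 93

|A ∪ B ∪ C| = 93


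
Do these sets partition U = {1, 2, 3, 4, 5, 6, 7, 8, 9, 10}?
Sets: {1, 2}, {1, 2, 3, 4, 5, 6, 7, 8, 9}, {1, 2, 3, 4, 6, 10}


A partition requires: (1) non-empty parts, (2) pairwise disjoint, (3) union = U
Parts: {1, 2}, {1, 2, 3, 4, 5, 6, 7, 8, 9}, {1, 2, 3, 4, 6, 10}
Union of parts: {1, 2, 3, 4, 5, 6, 7, 8, 9, 10}
U = {1, 2, 3, 4, 5, 6, 7, 8, 9, 10}
All non-empty? True
Pairwise disjoint? False
Covers U? True

No, not a valid partition


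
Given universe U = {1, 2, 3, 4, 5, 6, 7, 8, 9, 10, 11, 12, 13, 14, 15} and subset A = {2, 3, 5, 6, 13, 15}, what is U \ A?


Aᶜ = U \ A = elements in U but not in A
U = {1, 2, 3, 4, 5, 6, 7, 8, 9, 10, 11, 12, 13, 14, 15}
A = {2, 3, 5, 6, 13, 15}
Aᶜ = {1, 4, 7, 8, 9, 10, 11, 12, 14}

Aᶜ = {1, 4, 7, 8, 9, 10, 11, 12, 14}


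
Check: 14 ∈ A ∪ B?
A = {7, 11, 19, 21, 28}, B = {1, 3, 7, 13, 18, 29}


A = {7, 11, 19, 21, 28}, B = {1, 3, 7, 13, 18, 29}
A ∪ B = all elements in A or B
A ∪ B = {1, 3, 7, 11, 13, 18, 19, 21, 28, 29}
Checking if 14 ∈ A ∪ B
14 is not in A ∪ B → False

14 ∉ A ∪ B


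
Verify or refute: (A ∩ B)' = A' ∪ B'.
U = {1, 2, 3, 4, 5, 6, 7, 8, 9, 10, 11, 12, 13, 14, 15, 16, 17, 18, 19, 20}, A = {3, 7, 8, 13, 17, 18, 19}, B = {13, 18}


LHS: A ∩ B = {13, 18}
(A ∩ B)' = U \ (A ∩ B) = {1, 2, 3, 4, 5, 6, 7, 8, 9, 10, 11, 12, 14, 15, 16, 17, 19, 20}
A' = {1, 2, 4, 5, 6, 9, 10, 11, 12, 14, 15, 16, 20}, B' = {1, 2, 3, 4, 5, 6, 7, 8, 9, 10, 11, 12, 14, 15, 16, 17, 19, 20}
Claimed RHS: A' ∪ B' = {1, 2, 3, 4, 5, 6, 7, 8, 9, 10, 11, 12, 14, 15, 16, 17, 19, 20}
Identity is VALID: LHS = RHS = {1, 2, 3, 4, 5, 6, 7, 8, 9, 10, 11, 12, 14, 15, 16, 17, 19, 20} ✓

Identity is valid. (A ∩ B)' = A' ∪ B' = {1, 2, 3, 4, 5, 6, 7, 8, 9, 10, 11, 12, 14, 15, 16, 17, 19, 20}


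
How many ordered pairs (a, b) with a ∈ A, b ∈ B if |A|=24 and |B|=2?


|A × B| = |A| × |B|
= 24 × 2
= 48

|A × B| = 48


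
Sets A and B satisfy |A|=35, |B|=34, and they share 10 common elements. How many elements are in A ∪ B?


|A ∪ B| = |A| + |B| - |A ∩ B|
= 35 + 34 - 10
= 59

|A ∪ B| = 59


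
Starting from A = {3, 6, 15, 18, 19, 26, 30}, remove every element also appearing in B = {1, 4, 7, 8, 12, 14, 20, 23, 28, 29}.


A \ B = elements in A but not in B
A = {3, 6, 15, 18, 19, 26, 30}
B = {1, 4, 7, 8, 12, 14, 20, 23, 28, 29}
Remove from A any elements in B
A \ B = {3, 6, 15, 18, 19, 26, 30}

A \ B = {3, 6, 15, 18, 19, 26, 30}


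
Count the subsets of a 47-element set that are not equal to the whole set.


Total subsets = 2^n = 2^47 = 140737488355328
Proper subsets exclude the set itself: 2^n - 1
= 140737488355328 - 1
= 140737488355327

Number of proper subsets = 140737488355327


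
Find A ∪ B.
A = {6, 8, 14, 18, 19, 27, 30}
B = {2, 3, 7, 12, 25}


A ∪ B = all elements in A or B (or both)
A = {6, 8, 14, 18, 19, 27, 30}
B = {2, 3, 7, 12, 25}
A ∪ B = {2, 3, 6, 7, 8, 12, 14, 18, 19, 25, 27, 30}

A ∪ B = {2, 3, 6, 7, 8, 12, 14, 18, 19, 25, 27, 30}


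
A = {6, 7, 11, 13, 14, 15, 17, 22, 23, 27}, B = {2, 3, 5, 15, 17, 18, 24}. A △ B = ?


A △ B = (A \ B) ∪ (B \ A) = elements in exactly one of A or B
A \ B = {6, 7, 11, 13, 14, 22, 23, 27}
B \ A = {2, 3, 5, 18, 24}
A △ B = {2, 3, 5, 6, 7, 11, 13, 14, 18, 22, 23, 24, 27}

A △ B = {2, 3, 5, 6, 7, 11, 13, 14, 18, 22, 23, 24, 27}


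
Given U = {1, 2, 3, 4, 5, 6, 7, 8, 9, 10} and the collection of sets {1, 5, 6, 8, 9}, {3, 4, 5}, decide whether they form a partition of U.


A partition requires: (1) non-empty parts, (2) pairwise disjoint, (3) union = U
Parts: {1, 5, 6, 8, 9}, {3, 4, 5}
Union of parts: {1, 3, 4, 5, 6, 8, 9}
U = {1, 2, 3, 4, 5, 6, 7, 8, 9, 10}
All non-empty? True
Pairwise disjoint? False
Covers U? False

No, not a valid partition


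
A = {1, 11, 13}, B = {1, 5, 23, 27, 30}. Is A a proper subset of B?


A ⊂ B requires: A ⊆ B AND A ≠ B.
A ⊆ B? No
A ⊄ B, so A is not a proper subset.

No, A is not a proper subset of B


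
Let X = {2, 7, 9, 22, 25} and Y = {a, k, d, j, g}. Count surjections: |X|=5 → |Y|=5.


n = |X| = 5, k = |Y| = 5. Surjections via inclusion-exclusion:
S(n,k) = Σ(-1)^i × C(k,i) × (k-i)^n, i=0 to k
i=0: (-1)^0×C(5,0)×5^5 = 3125
i=1: (-1)^1×C(5,1)×4^5 = -5120
i=2: (-1)^2×C(5,2)×3^5 = 2430
i=3: (-1)^3×C(5,3)×2^5 = -320
i=4: (-1)^4×C(5,4)×1^5 = 5
i=5: (-1)^5×C(5,5)×0^5 = 0
Total = 120

Number of surjections = 120


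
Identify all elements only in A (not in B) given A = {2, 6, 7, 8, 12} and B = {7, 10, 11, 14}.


A = {2, 6, 7, 8, 12}
B = {7, 10, 11, 14}
Region: only in A (not in B)
Elements: {2, 6, 8, 12}

Elements only in A (not in B): {2, 6, 8, 12}


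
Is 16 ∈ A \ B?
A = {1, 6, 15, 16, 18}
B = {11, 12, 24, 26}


A = {1, 6, 15, 16, 18}, B = {11, 12, 24, 26}
A \ B = elements in A but not in B
A \ B = {1, 6, 15, 16, 18}
Checking if 16 ∈ A \ B
16 is in A \ B → True

16 ∈ A \ B


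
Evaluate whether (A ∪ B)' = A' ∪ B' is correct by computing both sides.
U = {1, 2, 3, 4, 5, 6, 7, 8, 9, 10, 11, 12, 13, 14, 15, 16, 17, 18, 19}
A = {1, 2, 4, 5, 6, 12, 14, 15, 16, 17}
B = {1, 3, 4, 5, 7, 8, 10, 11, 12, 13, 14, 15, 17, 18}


LHS: A ∪ B = {1, 2, 3, 4, 5, 6, 7, 8, 10, 11, 12, 13, 14, 15, 16, 17, 18}
(A ∪ B)' = U \ (A ∪ B) = {9, 19}
A' = {3, 7, 8, 9, 10, 11, 13, 18, 19}, B' = {2, 6, 9, 16, 19}
Claimed RHS: A' ∪ B' = {2, 3, 6, 7, 8, 9, 10, 11, 13, 16, 18, 19}
Identity is INVALID: LHS = {9, 19} but the RHS claimed here equals {2, 3, 6, 7, 8, 9, 10, 11, 13, 16, 18, 19}. The correct form is (A ∪ B)' = A' ∩ B'.

Identity is invalid: (A ∪ B)' = {9, 19} but A' ∪ B' = {2, 3, 6, 7, 8, 9, 10, 11, 13, 16, 18, 19}. The correct De Morgan law is (A ∪ B)' = A' ∩ B'.


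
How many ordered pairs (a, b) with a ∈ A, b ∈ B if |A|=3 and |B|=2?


|A × B| = |A| × |B|
= 3 × 2
= 6

|A × B| = 6


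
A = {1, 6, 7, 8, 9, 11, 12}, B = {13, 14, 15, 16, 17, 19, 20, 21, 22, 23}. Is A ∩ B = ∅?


Disjoint means A ∩ B = ∅.
A ∩ B = ∅
A ∩ B = ∅, so A and B are disjoint.

Yes, A and B are disjoint


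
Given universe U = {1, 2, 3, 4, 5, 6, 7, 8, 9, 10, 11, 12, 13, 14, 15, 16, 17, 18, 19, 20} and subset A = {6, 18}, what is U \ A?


Aᶜ = U \ A = elements in U but not in A
U = {1, 2, 3, 4, 5, 6, 7, 8, 9, 10, 11, 12, 13, 14, 15, 16, 17, 18, 19, 20}
A = {6, 18}
Aᶜ = {1, 2, 3, 4, 5, 7, 8, 9, 10, 11, 12, 13, 14, 15, 16, 17, 19, 20}

Aᶜ = {1, 2, 3, 4, 5, 7, 8, 9, 10, 11, 12, 13, 14, 15, 16, 17, 19, 20}


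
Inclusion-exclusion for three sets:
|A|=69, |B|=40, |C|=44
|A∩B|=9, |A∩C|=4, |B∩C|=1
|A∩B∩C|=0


|A∪B∪C| = |A|+|B|+|C| - |A∩B|-|A∩C|-|B∩C| + |A∩B∩C|
= 69+40+44 - 9-4-1 + 0
= 153 - 14 + 0
= 139

|A ∪ B ∪ C| = 139


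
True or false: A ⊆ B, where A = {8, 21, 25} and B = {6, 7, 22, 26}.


A ⊆ B means every element of A is in B.
Elements in A not in B: {8, 21, 25}
So A ⊄ B.

No, A ⊄ B


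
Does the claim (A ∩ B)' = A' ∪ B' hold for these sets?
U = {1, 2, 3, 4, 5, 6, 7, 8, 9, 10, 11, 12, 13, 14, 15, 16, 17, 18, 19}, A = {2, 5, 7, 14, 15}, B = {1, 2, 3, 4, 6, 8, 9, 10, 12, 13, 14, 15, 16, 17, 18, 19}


LHS: A ∩ B = {2, 14, 15}
(A ∩ B)' = U \ (A ∩ B) = {1, 3, 4, 5, 6, 7, 8, 9, 10, 11, 12, 13, 16, 17, 18, 19}
A' = {1, 3, 4, 6, 8, 9, 10, 11, 12, 13, 16, 17, 18, 19}, B' = {5, 7, 11}
Claimed RHS: A' ∪ B' = {1, 3, 4, 5, 6, 7, 8, 9, 10, 11, 12, 13, 16, 17, 18, 19}
Identity is VALID: LHS = RHS = {1, 3, 4, 5, 6, 7, 8, 9, 10, 11, 12, 13, 16, 17, 18, 19} ✓

Identity is valid. (A ∩ B)' = A' ∪ B' = {1, 3, 4, 5, 6, 7, 8, 9, 10, 11, 12, 13, 16, 17, 18, 19}


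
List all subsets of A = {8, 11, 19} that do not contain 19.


A subset of A that omits 19 is a subset of A \ {19}, so there are 2^(n-1) = 2^2 = 4 of them.
Subsets excluding 19: ∅, {8}, {11}, {8, 11}

Subsets excluding 19 (4 total): ∅, {8}, {11}, {8, 11}


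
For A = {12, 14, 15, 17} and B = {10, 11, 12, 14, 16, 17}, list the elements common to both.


A ∩ B = elements in both A and B
A = {12, 14, 15, 17}
B = {10, 11, 12, 14, 16, 17}
A ∩ B = {12, 14, 17}

A ∩ B = {12, 14, 17}


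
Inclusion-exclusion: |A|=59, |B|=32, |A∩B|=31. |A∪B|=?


|A ∪ B| = |A| + |B| - |A ∩ B|
= 59 + 32 - 31
= 60

|A ∪ B| = 60


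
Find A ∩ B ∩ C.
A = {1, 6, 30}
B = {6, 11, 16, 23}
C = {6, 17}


A ∩ B = {6}
(A ∩ B) ∩ C = {6}

A ∩ B ∩ C = {6}


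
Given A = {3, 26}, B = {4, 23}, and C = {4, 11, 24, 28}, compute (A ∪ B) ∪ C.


A ∪ B = {3, 4, 23, 26}
(A ∪ B) ∪ C = {3, 4, 11, 23, 24, 26, 28}

A ∪ B ∪ C = {3, 4, 11, 23, 24, 26, 28}


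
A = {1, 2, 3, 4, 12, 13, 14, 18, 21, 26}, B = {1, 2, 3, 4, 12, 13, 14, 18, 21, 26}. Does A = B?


Two sets are equal iff they have exactly the same elements.
A = {1, 2, 3, 4, 12, 13, 14, 18, 21, 26}
B = {1, 2, 3, 4, 12, 13, 14, 18, 21, 26}
Same elements → A = B

Yes, A = B


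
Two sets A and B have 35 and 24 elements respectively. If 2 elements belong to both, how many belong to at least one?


|A ∪ B| = |A| + |B| - |A ∩ B|
= 35 + 24 - 2
= 57

|A ∪ B| = 57


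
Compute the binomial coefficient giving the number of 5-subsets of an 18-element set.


C(n,k) = n! / (k!(n-k)!)
C(18,5) = 18! / (5!13!)
= 8568

C(18,5) = 8568


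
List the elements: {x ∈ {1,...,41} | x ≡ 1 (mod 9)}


Checking each candidate:
Condition: x in {1,...,41} with x ≡ 1 (mod 9)
Result = {1, 10, 19, 28, 37}

{1, 10, 19, 28, 37}


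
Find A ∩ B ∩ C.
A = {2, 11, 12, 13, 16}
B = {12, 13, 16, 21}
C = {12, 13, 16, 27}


A ∩ B = {12, 13, 16}
(A ∩ B) ∩ C = {12, 13, 16}

A ∩ B ∩ C = {12, 13, 16}


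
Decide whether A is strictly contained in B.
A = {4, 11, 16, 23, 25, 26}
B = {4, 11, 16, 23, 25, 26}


A ⊂ B requires: A ⊆ B AND A ≠ B.
A ⊆ B? Yes
A = B? Yes
A = B, so A is not a PROPER subset.

No, A is not a proper subset of B


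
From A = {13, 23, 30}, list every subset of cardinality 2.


|A| = 3, so A has C(3,2) = 3 subsets of size 2.
Enumerate by choosing 2 elements from A at a time:
{13, 23}, {13, 30}, {23, 30}

2-element subsets (3 total): {13, 23}, {13, 30}, {23, 30}


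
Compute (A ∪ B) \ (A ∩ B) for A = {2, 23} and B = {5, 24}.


A △ B = (A \ B) ∪ (B \ A) = elements in exactly one of A or B
A \ B = {2, 23}
B \ A = {5, 24}
A △ B = {2, 5, 23, 24}

A △ B = {2, 5, 23, 24}


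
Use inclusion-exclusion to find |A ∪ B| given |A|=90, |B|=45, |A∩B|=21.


|A ∪ B| = |A| + |B| - |A ∩ B|
= 90 + 45 - 21
= 114

|A ∪ B| = 114


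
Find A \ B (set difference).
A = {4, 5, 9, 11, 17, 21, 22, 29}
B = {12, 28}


A \ B = elements in A but not in B
A = {4, 5, 9, 11, 17, 21, 22, 29}
B = {12, 28}
Remove from A any elements in B
A \ B = {4, 5, 9, 11, 17, 21, 22, 29}

A \ B = {4, 5, 9, 11, 17, 21, 22, 29}


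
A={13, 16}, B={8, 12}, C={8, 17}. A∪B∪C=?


A ∪ B = {8, 12, 13, 16}
(A ∪ B) ∪ C = {8, 12, 13, 16, 17}

A ∪ B ∪ C = {8, 12, 13, 16, 17}


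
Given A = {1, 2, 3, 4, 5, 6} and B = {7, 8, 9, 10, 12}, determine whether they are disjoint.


Disjoint means A ∩ B = ∅.
A ∩ B = ∅
A ∩ B = ∅, so A and B are disjoint.

Yes, A and B are disjoint


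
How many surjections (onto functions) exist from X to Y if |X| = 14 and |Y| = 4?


n = |X| = 14, k = |Y| = 4. Surjections via inclusion-exclusion:
S(n,k) = Σ(-1)^i × C(k,i) × (k-i)^n, i=0 to k
i=0: (-1)^0×C(4,0)×4^14 = 268435456
i=1: (-1)^1×C(4,1)×3^14 = -19131876
i=2: (-1)^2×C(4,2)×2^14 = 98304
i=3: (-1)^3×C(4,3)×1^14 = -4
i=4: (-1)^4×C(4,4)×0^14 = 0
Total = 249401880

Number of surjections = 249401880


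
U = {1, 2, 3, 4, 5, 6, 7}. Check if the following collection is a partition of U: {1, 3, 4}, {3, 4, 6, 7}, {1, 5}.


A partition requires: (1) non-empty parts, (2) pairwise disjoint, (3) union = U
Parts: {1, 3, 4}, {3, 4, 6, 7}, {1, 5}
Union of parts: {1, 3, 4, 5, 6, 7}
U = {1, 2, 3, 4, 5, 6, 7}
All non-empty? True
Pairwise disjoint? False
Covers U? False

No, not a valid partition


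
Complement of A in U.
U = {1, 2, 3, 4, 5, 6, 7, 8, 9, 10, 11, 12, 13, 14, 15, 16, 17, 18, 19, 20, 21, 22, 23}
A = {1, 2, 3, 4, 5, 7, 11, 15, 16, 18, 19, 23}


Aᶜ = U \ A = elements in U but not in A
U = {1, 2, 3, 4, 5, 6, 7, 8, 9, 10, 11, 12, 13, 14, 15, 16, 17, 18, 19, 20, 21, 22, 23}
A = {1, 2, 3, 4, 5, 7, 11, 15, 16, 18, 19, 23}
Aᶜ = {6, 8, 9, 10, 12, 13, 14, 17, 20, 21, 22}

Aᶜ = {6, 8, 9, 10, 12, 13, 14, 17, 20, 21, 22}


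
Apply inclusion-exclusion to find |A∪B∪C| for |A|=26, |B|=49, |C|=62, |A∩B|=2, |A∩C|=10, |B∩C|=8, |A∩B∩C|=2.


|A∪B∪C| = |A|+|B|+|C| - |A∩B|-|A∩C|-|B∩C| + |A∩B∩C|
= 26+49+62 - 2-10-8 + 2
= 137 - 20 + 2
= 119

|A ∪ B ∪ C| = 119


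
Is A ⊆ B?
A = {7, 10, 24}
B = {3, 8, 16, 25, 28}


A ⊆ B means every element of A is in B.
Elements in A not in B: {7, 10, 24}
So A ⊄ B.

No, A ⊄ B


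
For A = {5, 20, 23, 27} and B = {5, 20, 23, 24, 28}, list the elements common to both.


A ∩ B = elements in both A and B
A = {5, 20, 23, 27}
B = {5, 20, 23, 24, 28}
A ∩ B = {5, 20, 23}

A ∩ B = {5, 20, 23}


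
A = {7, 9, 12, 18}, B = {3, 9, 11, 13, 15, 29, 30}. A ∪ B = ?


A ∪ B = all elements in A or B (or both)
A = {7, 9, 12, 18}
B = {3, 9, 11, 13, 15, 29, 30}
A ∪ B = {3, 7, 9, 11, 12, 13, 15, 18, 29, 30}

A ∪ B = {3, 7, 9, 11, 12, 13, 15, 18, 29, 30}


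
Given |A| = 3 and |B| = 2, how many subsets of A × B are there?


A relation from A to B is any subset of A × B.
|A × B| = 3 × 2 = 6
# relations = 2^|A × B| = 2^6 = 64

Number of relations = 64


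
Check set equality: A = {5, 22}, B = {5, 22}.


Two sets are equal iff they have exactly the same elements.
A = {5, 22}
B = {5, 22}
Same elements → A = B

Yes, A = B


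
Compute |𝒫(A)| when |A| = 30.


Number of subsets = 2^n
= 2^30
= 1073741824

|P(A)| = 1073741824


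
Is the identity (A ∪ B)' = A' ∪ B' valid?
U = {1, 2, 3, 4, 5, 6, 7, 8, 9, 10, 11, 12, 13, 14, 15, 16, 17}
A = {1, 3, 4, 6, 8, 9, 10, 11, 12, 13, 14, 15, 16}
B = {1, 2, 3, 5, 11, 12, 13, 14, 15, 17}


LHS: A ∪ B = {1, 2, 3, 4, 5, 6, 8, 9, 10, 11, 12, 13, 14, 15, 16, 17}
(A ∪ B)' = U \ (A ∪ B) = {7}
A' = {2, 5, 7, 17}, B' = {4, 6, 7, 8, 9, 10, 16}
Claimed RHS: A' ∪ B' = {2, 4, 5, 6, 7, 8, 9, 10, 16, 17}
Identity is INVALID: LHS = {7} but the RHS claimed here equals {2, 4, 5, 6, 7, 8, 9, 10, 16, 17}. The correct form is (A ∪ B)' = A' ∩ B'.

Identity is invalid: (A ∪ B)' = {7} but A' ∪ B' = {2, 4, 5, 6, 7, 8, 9, 10, 16, 17}. The correct De Morgan law is (A ∪ B)' = A' ∩ B'.


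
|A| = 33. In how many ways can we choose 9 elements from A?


C(n,k) = n! / (k!(n-k)!)
C(33,9) = 33! / (9!24!)
= 38567100

C(33,9) = 38567100


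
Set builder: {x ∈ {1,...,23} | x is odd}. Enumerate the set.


Checking each candidate:
Condition: odd numbers in {1,...,23}
Result = {1, 3, 5, 7, 9, 11, 13, 15, 17, 19, 21, 23}

{1, 3, 5, 7, 9, 11, 13, 15, 17, 19, 21, 23}


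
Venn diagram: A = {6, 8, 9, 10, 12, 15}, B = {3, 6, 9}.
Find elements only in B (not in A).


A = {6, 8, 9, 10, 12, 15}
B = {3, 6, 9}
Region: only in B (not in A)
Elements: {3}

Elements only in B (not in A): {3}


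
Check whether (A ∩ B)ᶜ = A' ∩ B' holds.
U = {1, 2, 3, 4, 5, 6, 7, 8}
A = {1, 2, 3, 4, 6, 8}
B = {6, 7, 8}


LHS: A ∩ B = {6, 8}
(A ∩ B)' = U \ (A ∩ B) = {1, 2, 3, 4, 5, 7}
A' = {5, 7}, B' = {1, 2, 3, 4, 5}
Claimed RHS: A' ∩ B' = {5}
Identity is INVALID: LHS = {1, 2, 3, 4, 5, 7} but the RHS claimed here equals {5}. The correct form is (A ∩ B)' = A' ∪ B'.

Identity is invalid: (A ∩ B)' = {1, 2, 3, 4, 5, 7} but A' ∩ B' = {5}. The correct De Morgan law is (A ∩ B)' = A' ∪ B'.


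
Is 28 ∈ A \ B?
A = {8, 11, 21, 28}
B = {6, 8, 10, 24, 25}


A = {8, 11, 21, 28}, B = {6, 8, 10, 24, 25}
A \ B = elements in A but not in B
A \ B = {11, 21, 28}
Checking if 28 ∈ A \ B
28 is in A \ B → True

28 ∈ A \ B


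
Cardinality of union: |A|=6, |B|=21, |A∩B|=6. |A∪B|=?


|A ∪ B| = |A| + |B| - |A ∩ B|
= 6 + 21 - 6
= 21

|A ∪ B| = 21


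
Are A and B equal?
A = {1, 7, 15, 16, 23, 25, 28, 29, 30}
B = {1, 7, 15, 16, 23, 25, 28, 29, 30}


Two sets are equal iff they have exactly the same elements.
A = {1, 7, 15, 16, 23, 25, 28, 29, 30}
B = {1, 7, 15, 16, 23, 25, 28, 29, 30}
Same elements → A = B

Yes, A = B


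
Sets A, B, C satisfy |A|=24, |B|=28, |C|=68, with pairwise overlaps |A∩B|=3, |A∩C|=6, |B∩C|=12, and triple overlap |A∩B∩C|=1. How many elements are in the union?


|A∪B∪C| = |A|+|B|+|C| - |A∩B|-|A∩C|-|B∩C| + |A∩B∩C|
= 24+28+68 - 3-6-12 + 1
= 120 - 21 + 1
= 100

|A ∪ B ∪ C| = 100


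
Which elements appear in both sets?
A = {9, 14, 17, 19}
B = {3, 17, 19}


A ∩ B = elements in both A and B
A = {9, 14, 17, 19}
B = {3, 17, 19}
A ∩ B = {17, 19}

A ∩ B = {17, 19}


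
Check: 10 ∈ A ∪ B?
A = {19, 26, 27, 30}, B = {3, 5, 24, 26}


A = {19, 26, 27, 30}, B = {3, 5, 24, 26}
A ∪ B = all elements in A or B
A ∪ B = {3, 5, 19, 24, 26, 27, 30}
Checking if 10 ∈ A ∪ B
10 is not in A ∪ B → False

10 ∉ A ∪ B


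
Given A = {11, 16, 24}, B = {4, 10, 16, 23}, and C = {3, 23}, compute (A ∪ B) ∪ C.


A ∪ B = {4, 10, 11, 16, 23, 24}
(A ∪ B) ∪ C = {3, 4, 10, 11, 16, 23, 24}

A ∪ B ∪ C = {3, 4, 10, 11, 16, 23, 24}


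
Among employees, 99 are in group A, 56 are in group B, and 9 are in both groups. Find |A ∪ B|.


|A ∪ B| = |A| + |B| - |A ∩ B|
= 99 + 56 - 9
= 146

|A ∪ B| = 146


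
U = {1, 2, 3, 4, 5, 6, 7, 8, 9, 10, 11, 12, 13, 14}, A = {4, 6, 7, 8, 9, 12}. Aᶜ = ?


Aᶜ = U \ A = elements in U but not in A
U = {1, 2, 3, 4, 5, 6, 7, 8, 9, 10, 11, 12, 13, 14}
A = {4, 6, 7, 8, 9, 12}
Aᶜ = {1, 2, 3, 5, 10, 11, 13, 14}

Aᶜ = {1, 2, 3, 5, 10, 11, 13, 14}


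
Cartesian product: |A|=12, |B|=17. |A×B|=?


|A × B| = |A| × |B|
= 12 × 17
= 204

|A × B| = 204


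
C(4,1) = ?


C(n,k) = n! / (k!(n-k)!)
C(4,1) = 4! / (1!3!)
= 4

C(4,1) = 4


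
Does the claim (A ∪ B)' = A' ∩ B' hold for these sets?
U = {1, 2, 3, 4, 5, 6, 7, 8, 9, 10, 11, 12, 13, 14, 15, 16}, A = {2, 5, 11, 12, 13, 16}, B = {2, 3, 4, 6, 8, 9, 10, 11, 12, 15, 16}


LHS: A ∪ B = {2, 3, 4, 5, 6, 8, 9, 10, 11, 12, 13, 15, 16}
(A ∪ B)' = U \ (A ∪ B) = {1, 7, 14}
A' = {1, 3, 4, 6, 7, 8, 9, 10, 14, 15}, B' = {1, 5, 7, 13, 14}
Claimed RHS: A' ∩ B' = {1, 7, 14}
Identity is VALID: LHS = RHS = {1, 7, 14} ✓

Identity is valid. (A ∪ B)' = A' ∩ B' = {1, 7, 14}


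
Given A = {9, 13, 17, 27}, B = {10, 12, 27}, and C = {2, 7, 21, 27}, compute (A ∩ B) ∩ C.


A ∩ B = {27}
(A ∩ B) ∩ C = {27}

A ∩ B ∩ C = {27}


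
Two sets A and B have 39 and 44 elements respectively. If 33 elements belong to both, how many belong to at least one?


|A ∪ B| = |A| + |B| - |A ∩ B|
= 39 + 44 - 33
= 50

|A ∪ B| = 50


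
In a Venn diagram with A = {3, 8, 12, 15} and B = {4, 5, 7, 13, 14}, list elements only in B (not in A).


A = {3, 8, 12, 15}
B = {4, 5, 7, 13, 14}
Region: only in B (not in A)
Elements: {4, 5, 7, 13, 14}

Elements only in B (not in A): {4, 5, 7, 13, 14}


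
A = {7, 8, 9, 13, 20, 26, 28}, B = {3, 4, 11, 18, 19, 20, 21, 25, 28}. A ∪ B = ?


A ∪ B = all elements in A or B (or both)
A = {7, 8, 9, 13, 20, 26, 28}
B = {3, 4, 11, 18, 19, 20, 21, 25, 28}
A ∪ B = {3, 4, 7, 8, 9, 11, 13, 18, 19, 20, 21, 25, 26, 28}

A ∪ B = {3, 4, 7, 8, 9, 11, 13, 18, 19, 20, 21, 25, 26, 28}


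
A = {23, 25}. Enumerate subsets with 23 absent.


A subset of A that omits 23 is a subset of A \ {23}, so there are 2^(n-1) = 2^1 = 2 of them.
Subsets excluding 23: ∅, {25}

Subsets excluding 23 (2 total): ∅, {25}


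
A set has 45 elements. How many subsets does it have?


Number of subsets = 2^n
= 2^45
= 35184372088832

|P(A)| = 35184372088832


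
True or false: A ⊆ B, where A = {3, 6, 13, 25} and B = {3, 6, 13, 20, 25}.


A ⊆ B means every element of A is in B.
All elements of A are in B.
So A ⊆ B.

Yes, A ⊆ B
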